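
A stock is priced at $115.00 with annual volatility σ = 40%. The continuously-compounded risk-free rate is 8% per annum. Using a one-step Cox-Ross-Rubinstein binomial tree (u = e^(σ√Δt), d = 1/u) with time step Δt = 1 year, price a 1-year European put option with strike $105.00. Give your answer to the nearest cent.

$12.81

CRR parameters: u = e^(σ√Δt) = e^(0.4·√1) = 1.4918, d = 1/u = 0.6703
Per-period rate: rΔt = 0.08·1 = 0.08, so R = e^0.08 = 1.0833
Risk-neutral probability p = (e^0.08 − 0.6703)/(1.4918 − 0.6703) = 0.4130/0.8215 = 0.5027
Terminal stock prices: S_u = 171.6, S_d = 77.09
Terminal payoffs (K − S): max(-66.56, 0) = 0, max(27.91, 0) = 27.91
Node 0 (S = 115): V_0 = e^(−0.08)·[0.5027·0.0000 + 0.4973·27.9132] = 12.8141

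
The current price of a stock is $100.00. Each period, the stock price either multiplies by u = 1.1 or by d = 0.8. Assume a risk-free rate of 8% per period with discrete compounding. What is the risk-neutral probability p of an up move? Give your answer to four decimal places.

Risk-neutral probability p = (1 + 0.08 − 0.8)/(1.1 − 0.8) = 0.2800/0.3000 = 0.9333

p = 0.9333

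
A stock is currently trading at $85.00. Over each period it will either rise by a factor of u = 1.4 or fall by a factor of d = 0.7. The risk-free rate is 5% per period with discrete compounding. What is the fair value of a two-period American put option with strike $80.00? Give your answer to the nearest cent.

Risk-neutral probability p = (1 + 0.05 − 0.7)/(1.4 − 0.7) = 0.3500/0.7000 = 0.5000
Terminal stock prices: S_uu = 166.6, S_ud = 83.3, S_dd = 41.65
Terminal payoffs (K − S): max(-86.6, 0) = 0, max(-3.3, 0) = 0, max(38.35, 0) = 38.35
Node u (S = 119): continuation = 1/1.05·[0.5000·0.0000 + 0.5000·0.0000] = 0.0000; exercise value = 0.0000 ≤ continuation, so V_u = 0.0000
Node d (S = 59.5): continuation = 1/1.05·[0.5000·0.0000 + 0.5000·38.3500] = 18.2619; exercise value = 20.5000 > continuation, so V_d = 20.5000 (exercise)
Node 0 (S = 85): continuation = 1/1.05·[0.5000·0.0000 + 0.5000·20.5000] = 9.7619; exercise value = 0.0000 ≤ continuation, so V_0 = 9.7619

$9.76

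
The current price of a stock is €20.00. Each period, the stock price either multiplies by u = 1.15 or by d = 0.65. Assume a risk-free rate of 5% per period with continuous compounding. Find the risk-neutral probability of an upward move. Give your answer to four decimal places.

Risk-neutral probability p = (e^0.05 − 0.65)/(1.15 − 0.65) = 0.4013/0.5000 = 0.8025

p = 0.8025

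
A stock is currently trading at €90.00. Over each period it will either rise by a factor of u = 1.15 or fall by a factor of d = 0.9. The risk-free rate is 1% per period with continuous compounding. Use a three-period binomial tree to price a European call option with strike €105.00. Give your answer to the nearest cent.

€3.31

Risk-neutral probability p = (e^0.01 − 0.9)/(1.15 − 0.9) = 0.1101/0.2500 = 0.4402
Terminal stock prices: S_uuu = 136.9, S_uud = 107.1, S_udd = 83.83, S_ddd = 65.61
Terminal payoffs (S − K): max(31.88, 0) = 31.88, max(2.122, 0) = 2.122, max(-21.17, 0) = 0, max(-39.39, 0) = 0
Node uu (S = 119): V_uu = e^(−0.01)·[0.4402·31.8787 + 0.5598·2.1225] = 15.0698
Node ud (S = 93.15): V_ud = e^(−0.01)·[0.4402·2.1225 + 0.5598·0.0000] = 0.9250
Node dd (S = 72.9): V_dd = e^(−0.01)·[0.4402·0.0000 + 0.5598·0.0000] = 0.0000
Node u (S = 103.5): V_u = e^(−0.01)·[0.4402·15.0698 + 0.5598·0.9250] = 7.0804
Node d (S = 81): V_d = e^(−0.01)·[0.4402·0.9250 + 0.5598·0.0000] = 0.4031
Node 0 (S = 90): V_0 = e^(−0.01)·[0.4402·7.0804 + 0.5598·0.4031] = 3.3092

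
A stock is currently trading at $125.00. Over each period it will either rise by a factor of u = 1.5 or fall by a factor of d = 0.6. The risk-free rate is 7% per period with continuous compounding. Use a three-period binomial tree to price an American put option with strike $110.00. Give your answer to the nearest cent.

Risk-neutral probability p = (e^0.07 − 0.6)/(1.5 − 0.6) = 0.4725/0.9000 = 0.5250
Terminal stock prices: S_uuu = 421.9, S_uud = 168.8, S_udd = 67.5, S_ddd = 27
Terminal payoffs (K − S): max(-311.9, 0) = 0, max(-58.75, 0) = 0, max(42.5, 0) = 42.5, max(83, 0) = 83
Node uu (S = 281.2): continuation = e^(−0.07)·[0.5250·0.0000 + 0.4750·0.0000] = 0.0000; exercise value = 0.0000 ≤ continuation, so V_uu = 0.0000
Node ud (S = 112.5): continuation = e^(−0.07)·[0.5250·0.0000 + 0.4750·42.5000] = 18.8223; exercise value = 0.0000 ≤ continuation, so V_ud = 18.8223
Node dd (S = 45): continuation = e^(−0.07)·[0.5250·42.5000 + 0.4750·83.0000] = 57.5633; exercise value = 65.0000 > continuation, so V_dd = 65.0000 (exercise)
Node u (S = 187.5): continuation = e^(−0.07)·[0.5250·0.0000 + 0.4750·18.8223] = 8.3360; exercise value = 0.0000 ≤ continuation, so V_u = 8.3360
Node d (S = 75): continuation = e^(−0.07)·[0.5250·18.8223 + 0.4750·65.0000] = 38.0009; exercise value = 35.0000 ≤ continuation, so V_d = 38.0009
Node 0 (S = 125): continuation = e^(−0.07)·[0.5250·8.3360 + 0.4750·38.0009] = 20.9104; exercise value = 0.0000 ≤ continuation, so V_0 = 20.9104

$20.91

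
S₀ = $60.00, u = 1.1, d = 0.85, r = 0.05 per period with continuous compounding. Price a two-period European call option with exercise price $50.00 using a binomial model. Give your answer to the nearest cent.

$14.99

Risk-neutral probability p = (e^0.05 − 0.85)/(1.1 − 0.85) = 0.2013/0.2500 = 0.8051
Terminal stock prices: S_uu = 72.6, S_ud = 56.1, S_dd = 43.35
Terminal payoffs (S − K): max(22.6, 0) = 22.6, max(6.1, 0) = 6.1, max(-6.65, 0) = 0
Node u (S = 66): V_u = e^(−0.05)·[0.8051·22.6000 + 0.1949·6.1000] = 18.4385
Node d (S = 51): V_d = e^(−0.05)·[0.8051·6.1000 + 0.1949·0.0000] = 4.6715
Node 0 (S = 60): V_0 = e^(−0.05)·[0.8051·18.4385 + 0.1949·4.6715] = 14.9867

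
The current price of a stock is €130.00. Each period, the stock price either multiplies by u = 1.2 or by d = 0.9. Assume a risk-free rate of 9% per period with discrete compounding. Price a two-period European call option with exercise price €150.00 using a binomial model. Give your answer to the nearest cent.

Risk-neutral probability p = (1 + 0.09 − 0.9)/(1.2 − 0.9) = 0.1900/0.3000 = 0.6333
Terminal stock prices: S_uu = 187.2, S_ud = 140.4, S_dd = 105.3
Terminal payoffs (S − K): max(37.2, 0) = 37.2, max(-9.6, 0) = 0, max(-44.7, 0) = 0
Node u (S = 156): V_u = 1/1.09·[0.6333·37.2000 + 0.3667·0.0000] = 21.6147
Node d (S = 117): V_d = 1/1.09·[0.6333·0.0000 + 0.3667·0.0000] = 0.0000
Node 0 (S = 130): V_0 = 1/1.09·[0.6333·21.6147 + 0.3667·0.0000] = 12.5590

€12.56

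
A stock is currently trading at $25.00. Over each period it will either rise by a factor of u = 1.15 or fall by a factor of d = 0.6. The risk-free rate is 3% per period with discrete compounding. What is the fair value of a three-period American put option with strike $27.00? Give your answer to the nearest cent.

Risk-neutral probability p = (1 + 0.03 − 0.6)/(1.15 − 0.6) = 0.4300/0.5500 = 0.7818
Terminal stock prices: S_uuu = 38.02, S_uud = 19.84, S_udd = 10.35, S_ddd = 5.4
Terminal payoffs (K − S): max(-11.02, 0) = 0, max(7.163, 0) = 7.163, max(16.65, 0) = 16.65, max(21.6, 0) = 21.6
Node uu (S = 33.06): continuation = 1/1.03·[0.7818·0.0000 + 0.2182·7.1625] = 1.5172; exercise value = 0.0000 ≤ continuation, so V_uu = 1.5172
Node ud (S = 17.25): continuation = 1/1.03·[0.7818·7.1625 + 0.2182·16.6500] = 8.9636; exercise value = 9.7500 > continuation, so V_ud = 9.7500 (exercise)
Node dd (S = 9): continuation = 1/1.03·[0.7818·16.6500 + 0.2182·21.6000] = 17.2136; exercise value = 18.0000 > continuation, so V_dd = 18.0000 (exercise)
Node u (S = 28.75): continuation = 1/1.03·[0.7818·1.5172 + 0.2182·9.7500] = 3.2169; exercise value = 0.0000 ≤ continuation, so V_u = 3.2169
Node d (S = 15): continuation = 1/1.03·[0.7818·9.7500 + 0.2182·18.0000] = 11.2136; exercise value = 12.0000 > continuation, so V_d = 12.0000 (exercise)
Node 0 (S = 25): continuation = 1/1.03·[0.7818·3.2169 + 0.2182·12.0000] = 4.9837; exercise value = 2.0000 ≤ continuation, so V_0 = 4.9837

$4.98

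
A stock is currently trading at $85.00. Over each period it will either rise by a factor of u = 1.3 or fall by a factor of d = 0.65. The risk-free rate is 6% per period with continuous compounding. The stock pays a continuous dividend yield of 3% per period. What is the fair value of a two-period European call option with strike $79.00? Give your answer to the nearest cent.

$19.64

Per-period risk-free factor R = e^0.06 = 1.0618; dividend-adjusted growth = e^(0.06−0.03) = 1.0305.
Risk-neutral probability p = (1.0305 − 0.65)/(1.3 − 0.65) = 0.3805/0.6500 = 0.5853
Terminal stock prices: S_uu = 143.7, S_ud = 71.83, S_dd = 35.91
Terminal payoffs (S − K): max(64.65, 0) = 64.65, max(-7.175, 0) = 0, max(-43.09, 0) = 0
Node u (S = 110.5): V_u = e^(−0.06)·[0.5853·64.6500 + 0.4147·0.0000] = 35.6369
Node d (S = 55.25): V_d = e^(−0.06)·[0.5853·0.0000 + 0.4147·0.0000] = 0.0000
Node 0 (S = 85): V_0 = e^(−0.06)·[0.5853·35.6369 + 0.4147·0.0000] = 19.6441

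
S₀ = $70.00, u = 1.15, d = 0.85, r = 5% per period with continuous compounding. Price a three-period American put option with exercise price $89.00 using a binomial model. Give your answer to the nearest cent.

$19.00

Risk-neutral probability p = (e^0.05 − 0.85)/(1.15 − 0.85) = 0.2013/0.3000 = 0.6709
Terminal stock prices: S_uuu = 106.5, S_uud = 78.69, S_udd = 58.16, S_ddd = 42.99
Terminal payoffs (K − S): max(-17.46, 0) = 0, max(10.31, 0) = 10.31, max(30.84, 0) = 30.84, max(46.01, 0) = 46.01
Node uu (S = 92.57): continuation = e^(−0.05)·[0.6709·0.0000 + 0.3291·10.3113] = 3.2279; exercise value = 0.0000 ≤ continuation, so V_uu = 3.2279
Node ud (S = 68.42): continuation = e^(−0.05)·[0.6709·10.3113 + 0.3291·30.8388] = 16.2344; exercise value = 20.5750 > continuation, so V_ud = 20.5750 (exercise)
Node dd (S = 50.57): continuation = e^(−0.05)·[0.6709·30.8388 + 0.3291·46.0113] = 34.0844; exercise value = 38.4250 > continuation, so V_dd = 38.4250 (exercise)
Node u (S = 80.5): continuation = e^(−0.05)·[0.6709·3.2279 + 0.3291·20.5750] = 8.5009; exercise value = 8.5000 ≤ continuation, so V_u = 8.5009
Node d (S = 59.5): continuation = e^(−0.05)·[0.6709·20.5750 + 0.3291·38.4250] = 25.1594; exercise value = 29.5000 > continuation, so V_d = 29.5000 (exercise)
Node 0 (S = 70): continuation = e^(−0.05)·[0.6709·8.5009 + 0.3291·29.5000] = 14.6600; exercise value = 19.0000 > continuation, so V_0 = 19.0000 (exercise)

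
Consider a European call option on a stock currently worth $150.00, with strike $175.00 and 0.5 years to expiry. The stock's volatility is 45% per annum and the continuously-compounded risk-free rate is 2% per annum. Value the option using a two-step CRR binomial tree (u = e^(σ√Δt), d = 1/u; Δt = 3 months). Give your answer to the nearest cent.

CRR parameters: u = e^(σ√Δt) = e^(0.45·√0.25) = 1.2523, d = 1/u = 0.7985
Per-period rate: rΔt = 0.02·0.25 = 0.005, so R = e^0.005 = 1.0050
Risk-neutral probability p = (e^0.005 − 0.7985)/(1.2523 − 0.7985) = 0.2065/0.4538 = 0.4550
Terminal stock prices: S_uu = 235.2, S_ud = 150, S_dd = 95.64
Terminal payoffs (S − K): max(60.25, 0) = 60.25, max(-25, 0) = 0, max(-79.36, 0) = 0
Node u (S = 187.8): V_u = e^(−0.005)·[0.4550·60.2468 + 0.5450·0.0000] = 27.2775
Node d (S = 119.8): V_d = e^(−0.005)·[0.4550·0.0000 + 0.5450·0.0000] = 0.0000
Node 0 (S = 150): V_0 = e^(−0.005)·[0.4550·27.2775 + 0.5450·0.0000] = 12.3502

$12.35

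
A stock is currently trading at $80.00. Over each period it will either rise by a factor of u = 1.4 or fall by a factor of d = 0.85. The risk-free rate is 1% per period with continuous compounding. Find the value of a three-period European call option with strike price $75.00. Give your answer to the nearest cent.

$16.16

Risk-neutral probability p = (e^0.01 − 0.85)/(1.4 − 0.85) = 0.1601/0.5500 = 0.2910
Terminal stock prices: S_uuu = 219.5, S_uud = 133.3, S_udd = 80.92, S_ddd = 49.13
Terminal payoffs (S − K): max(144.5, 0) = 144.5, max(58.28, 0) = 58.28, max(5.92, 0) = 5.92, max(-25.87, 0) = 0
Node uu (S = 156.8): V_uu = e^(−0.01)·[0.2910·144.5200 + 0.7090·58.2800] = 82.5463
Node ud (S = 95.2): V_ud = e^(−0.01)·[0.2910·58.2800 + 0.7090·5.9200] = 20.9463
Node dd (S = 57.8): V_dd = e^(−0.01)·[0.2910·5.9200 + 0.7090·0.0000] = 1.7056
Node u (S = 112): V_u = e^(−0.01)·[0.2910·82.5463 + 0.7090·20.9463] = 38.4851
Node d (S = 68): V_d = e^(−0.01)·[0.2910·20.9463 + 0.7090·1.7056] = 7.2319
Node 0 (S = 80): V_0 = e^(−0.01)·[0.2910·38.4851 + 0.7090·7.2319] = 16.1642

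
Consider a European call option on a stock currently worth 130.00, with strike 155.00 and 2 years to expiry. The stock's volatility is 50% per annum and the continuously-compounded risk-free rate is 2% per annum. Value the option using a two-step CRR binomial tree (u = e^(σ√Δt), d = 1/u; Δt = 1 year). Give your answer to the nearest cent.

30.03

CRR parameters: u = e^(σ√Δt) = e^(0.5·√1) = 1.6487, d = 1/u = 0.6065
Per-period rate: rΔt = 0.02·1 = 0.02, so R = e^0.02 = 1.0202
Risk-neutral probability p = (e^0.02 − 0.6065)/(1.6487 − 0.6065) = 0.4137/1.0422 = 0.3969
Terminal stock prices: S_uu = 353.4, S_ud = 130, S_dd = 47.82
Terminal payoffs (S − K): max(198.4, 0) = 198.4, max(-25, 0) = 0, max(-107.2, 0) = 0
Node u (S = 214.3): V_u = e^(−0.02)·[0.3969·198.3766 + 0.6031·0.0000] = 77.1813
Node d (S = 78.85): V_d = e^(−0.02)·[0.3969·0.0000 + 0.6031·0.0000] = 0.0000
Node 0 (S = 130): V_0 = e^(−0.02)·[0.3969·77.1813 + 0.6031·0.0000] = 30.0285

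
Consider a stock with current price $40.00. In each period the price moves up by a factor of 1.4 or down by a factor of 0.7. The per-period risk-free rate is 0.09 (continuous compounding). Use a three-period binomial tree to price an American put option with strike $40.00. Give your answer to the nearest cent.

Risk-neutral probability p = (e^0.09 − 0.7)/(1.4 − 0.7) = 0.3942/0.7000 = 0.5631
Terminal stock prices: S_uuu = 109.8, S_uud = 54.88, S_udd = 27.44, S_ddd = 13.72
Terminal payoffs (K − S): max(-69.76, 0) = 0, max(-14.88, 0) = 0, max(12.56, 0) = 12.56, max(26.28, 0) = 26.28
Node uu (S = 78.4): continuation = e^(−0.09)·[0.5631·0.0000 + 0.4369·0.0000] = 0.0000; exercise value = 0.0000 ≤ continuation, so V_uu = 0.0000
Node ud (S = 39.2): continuation = e^(−0.09)·[0.5631·0.0000 + 0.4369·12.5600] = 5.0151; exercise value = 0.8000 ≤ continuation, so V_ud = 5.0151
Node dd (S = 19.6): continuation = e^(−0.09)·[0.5631·12.5600 + 0.4369·26.2800] = 16.9572; exercise value = 20.4000 > continuation, so V_dd = 20.4000 (exercise)
Node u (S = 56): continuation = e^(−0.09)·[0.5631·0.0000 + 0.4369·5.0151] = 2.0025; exercise value = 0.0000 ≤ continuation, so V_u = 2.0025
Node d (S = 28): continuation = e^(−0.09)·[0.5631·5.0151 + 0.4369·20.4000] = 10.7265; exercise value = 12.0000 > continuation, so V_d = 12.0000 (exercise)
Node 0 (S = 40): continuation = e^(−0.09)·[0.5631·2.0025 + 0.4369·12.0000] = 5.8220; exercise value = 0.0000 ≤ continuation, so V_0 = 5.8220

$5.82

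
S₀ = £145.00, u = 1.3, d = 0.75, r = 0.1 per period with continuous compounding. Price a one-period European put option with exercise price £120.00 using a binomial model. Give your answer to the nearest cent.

£3.61

Risk-neutral probability p = (e^0.1 − 0.75)/(1.3 − 0.75) = 0.3552/0.5500 = 0.6458
Terminal stock prices: S_u = 188.5, S_d = 108.8
Terminal payoffs (K − S): max(-68.5, 0) = 0, max(11.25, 0) = 11.25
Node 0 (S = 145): V_0 = e^(−0.1)·[0.6458·0.0000 + 0.3542·11.2500] = 3.6059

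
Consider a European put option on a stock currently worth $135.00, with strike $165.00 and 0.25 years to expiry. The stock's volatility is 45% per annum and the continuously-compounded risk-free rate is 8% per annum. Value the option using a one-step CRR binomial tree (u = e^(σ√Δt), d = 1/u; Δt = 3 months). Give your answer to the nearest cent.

CRR parameters: u = e^(σ√Δt) = e^(0.45·√0.25) = 1.2523, d = 1/u = 0.7985
Per-period rate: rΔt = 0.08·0.25 = 0.02, so R = e^0.02 = 1.0202
Risk-neutral probability p = (e^0.02 − 0.7985)/(1.2523 − 0.7985) = 0.2217/0.4538 = 0.4885
Terminal stock prices: S_u = 169.1, S_d = 107.8
Terminal payoffs (K − S): max(-4.064, 0) = 0, max(57.2, 0) = 57.2
Node 0 (S = 135): V_0 = e^(−0.02)·[0.4885·0.0000 + 0.5115·57.2003] = 28.6785

$28.68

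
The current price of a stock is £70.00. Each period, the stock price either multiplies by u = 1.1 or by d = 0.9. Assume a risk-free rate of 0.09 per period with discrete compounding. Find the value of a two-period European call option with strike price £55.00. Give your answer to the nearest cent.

£23.71

Risk-neutral probability p = (1 + 0.09 − 0.9)/(1.1 − 0.9) = 0.1900/0.2000 = 0.9500
Terminal stock prices: S_uu = 84.7, S_ud = 69.3, S_dd = 56.7
Terminal payoffs (S − K): max(29.7, 0) = 29.7, max(14.3, 0) = 14.3, max(1.7, 0) = 1.7
Node u (S = 77): V_u = 1/1.09·[0.9500·29.7000 + 0.0500·14.3000] = 26.5413
Node d (S = 63): V_d = 1/1.09·[0.9500·14.3000 + 0.0500·1.7000] = 12.5413
Node 0 (S = 70): V_0 = 1/1.09·[0.9500·26.5413 + 0.0500·12.5413] = 23.7076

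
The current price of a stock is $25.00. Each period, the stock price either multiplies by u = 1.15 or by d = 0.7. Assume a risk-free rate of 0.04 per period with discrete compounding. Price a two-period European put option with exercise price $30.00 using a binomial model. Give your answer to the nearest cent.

Risk-neutral probability p = (1 + 0.04 − 0.7)/(1.15 − 0.7) = 0.3400/0.4500 = 0.7556
Terminal stock prices: S_uu = 33.06, S_ud = 20.12, S_dd = 12.25
Terminal payoffs (K − S): max(-3.062, 0) = 0, max(9.875, 0) = 9.875, max(17.75, 0) = 17.75
Node u (S = 28.75): V_u = 1/1.04·[0.7556·0.0000 + 0.2444·9.8750] = 2.3210
Node d (S = 17.5): V_d = 1/1.04·[0.7556·9.8750 + 0.2444·17.7500] = 11.3462
Node 0 (S = 25): V_0 = 1/1.04·[0.7556·2.3210 + 0.2444·11.3462] = 4.3531

$4.35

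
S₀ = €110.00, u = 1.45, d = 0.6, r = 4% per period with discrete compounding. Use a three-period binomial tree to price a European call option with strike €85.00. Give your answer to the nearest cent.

Risk-neutral probability p = (1 + 0.04 − 0.6)/(1.45 − 0.6) = 0.4400/0.8500 = 0.5176
Terminal stock prices: S_uuu = 335.3, S_uud = 138.8, S_udd = 57.42, S_ddd = 23.76
Terminal payoffs (S − K): max(250.3, 0) = 250.3, max(53.76, 0) = 53.76, max(-27.58, 0) = 0, max(-61.24, 0) = 0
Node uu (S = 231.3): V_uu = 1/1.04·[0.5176·250.3487 + 0.4824·53.7650] = 149.5442
Node ud (S = 95.7): V_ud = 1/1.04·[0.5176·53.7650 + 0.4824·0.0000] = 26.7609
Node dd (S = 39.6): V_dd = 1/1.04·[0.5176·0.0000 + 0.4824·0.0000] = 0.0000
Node u (S = 159.5): V_u = 1/1.04·[0.5176·149.5442 + 0.4824·26.7609] = 86.8455
Node d (S = 66): V_d = 1/1.04·[0.5176·26.7609 + 0.4824·0.0000] = 13.3199
Node 0 (S = 110): V_0 = 1/1.04·[0.5176·86.8455 + 0.4824·13.3199] = 49.4040

€49.40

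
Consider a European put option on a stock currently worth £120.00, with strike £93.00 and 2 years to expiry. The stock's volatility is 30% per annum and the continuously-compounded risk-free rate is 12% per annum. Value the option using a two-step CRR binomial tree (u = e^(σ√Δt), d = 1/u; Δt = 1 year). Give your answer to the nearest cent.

CRR parameters: u = e^(σ√Δt) = e^(0.3·√1) = 1.3499, d = 1/u = 0.7408
Per-period rate: rΔt = 0.12·1 = 0.12, so R = e^0.12 = 1.1275
Risk-neutral probability p = (e^0.12 − 0.7408)/(1.3499 − 0.7408) = 0.3867/0.6090 = 0.6349
Terminal stock prices: S_uu = 218.7, S_ud = 120, S_dd = 65.86
Terminal payoffs (K − S): max(-125.7, 0) = 0, max(-27, 0) = 0, max(27.14, 0) = 27.14
Node u (S = 162): V_u = e^(−0.12)·[0.6349·0.0000 + 0.3651·0.0000] = 0.0000
Node d (S = 88.9): V_d = e^(−0.12)·[0.6349·0.0000 + 0.3651·27.1426] = 8.7892
Node 0 (S = 120): V_0 = e^(−0.12)·[0.6349·0.0000 + 0.3651·8.7892] = 2.8461

£2.85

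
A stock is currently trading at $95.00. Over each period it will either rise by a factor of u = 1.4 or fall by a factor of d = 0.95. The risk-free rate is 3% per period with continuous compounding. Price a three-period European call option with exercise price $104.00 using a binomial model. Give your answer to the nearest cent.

$11.36

Risk-neutral probability p = (e^0.03 − 0.95)/(1.4 − 0.95) = 0.0805/0.4500 = 0.1788
Terminal stock prices: S_uuu = 260.7, S_uud = 176.9, S_udd = 120, S_ddd = 81.45
Terminal payoffs (S − K): max(156.7, 0) = 156.7, max(72.89, 0) = 72.89, max(16.03, 0) = 16.03, max(-22.55, 0) = 0
Node uu (S = 186.2): V_uu = e^(−0.03)·[0.1788·156.6800 + 0.8212·72.8900] = 85.2737
Node ud (S = 126.3): V_ud = e^(−0.03)·[0.1788·72.8900 + 0.8212·16.0325] = 25.4237
Node dd (S = 85.74): V_dd = e^(−0.03)·[0.1788·16.0325 + 0.8212·0.0000] = 2.7817
Node u (S = 133): V_u = e^(−0.03)·[0.1788·85.2737 + 0.8212·25.4237] = 35.0565
Node d (S = 90.25): V_d = e^(−0.03)·[0.1788·25.4237 + 0.8212·2.7817] = 6.6280
Node 0 (S = 95): V_0 = e^(−0.03)·[0.1788·35.0565 + 0.8212·6.6280] = 11.3645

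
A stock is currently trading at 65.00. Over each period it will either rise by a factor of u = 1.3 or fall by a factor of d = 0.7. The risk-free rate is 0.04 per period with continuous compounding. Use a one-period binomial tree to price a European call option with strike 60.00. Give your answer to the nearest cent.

Risk-neutral probability p = (e^0.04 − 0.7)/(1.3 − 0.7) = 0.3408/0.6000 = 0.5680
Terminal stock prices: S_u = 84.5, S_d = 45.5
Terminal payoffs (S − K): max(24.5, 0) = 24.5, max(-14.5, 0) = 0
Node 0 (S = 65): V_0 = e^(−0.04)·[0.5680·24.5000 + 0.4320·0.0000] = 13.3708

13.37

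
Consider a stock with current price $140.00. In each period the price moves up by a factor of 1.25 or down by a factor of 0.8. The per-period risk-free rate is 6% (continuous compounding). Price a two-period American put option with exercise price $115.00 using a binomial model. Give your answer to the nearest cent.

$3.94

Risk-neutral probability p = (e^0.06 − 0.8)/(1.25 − 0.8) = 0.2618/0.4500 = 0.5819
Terminal stock prices: S_uu = 218.8, S_ud = 140, S_dd = 89.6
Terminal payoffs (K − S): max(-103.8, 0) = 0, max(-25, 0) = 0, max(25.4, 0) = 25.4
Node u (S = 175): continuation = e^(−0.06)·[0.5819·0.0000 + 0.4181·0.0000] = 0.0000; exercise value = 0.0000 ≤ continuation, so V_u = 0.0000
Node d (S = 112): continuation = e^(−0.06)·[0.5819·0.0000 + 0.4181·25.4000] = 10.0023; exercise value = 3.0000 ≤ continuation, so V_d = 10.0023
Node 0 (S = 140): continuation = e^(−0.06)·[0.5819·0.0000 + 0.4181·10.0023] = 3.9388; exercise value = 0.0000 ≤ continuation, so V_0 = 3.9388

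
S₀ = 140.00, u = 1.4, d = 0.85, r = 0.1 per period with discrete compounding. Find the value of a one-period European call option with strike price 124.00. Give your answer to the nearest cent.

29.75

Risk-neutral probability p = (1 + 0.1 − 0.85)/(1.4 − 0.85) = 0.2500/0.5500 = 0.4545
Terminal stock prices: S_u = 196, S_d = 119
Terminal payoffs (S − K): max(72, 0) = 72, max(-5, 0) = 0
Node 0 (S = 140): V_0 = 1/1.1·[0.4545·72.0000 + 0.5455·0.0000] = 29.7521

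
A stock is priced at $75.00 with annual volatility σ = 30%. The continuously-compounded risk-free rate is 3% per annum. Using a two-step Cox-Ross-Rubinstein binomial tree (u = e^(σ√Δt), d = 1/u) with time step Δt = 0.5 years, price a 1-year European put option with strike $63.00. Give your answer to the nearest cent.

$3.62

CRR parameters: u = e^(σ√Δt) = e^(0.3·√0.5) = 1.2363, d = 1/u = 0.8089
Per-period rate: rΔt = 0.03·0.5 = 0.015, so R = e^0.015 = 1.0151
Risk-neutral probability p = (e^0.015 − 0.8089)/(1.2363 − 0.8089) = 0.2063/0.4275 = 0.4825
Terminal stock prices: S_uu = 114.6, S_ud = 75, S_dd = 49.07
Terminal payoffs (K − S): max(-51.63, 0) = 0, max(-12, 0) = 0, max(13.93, 0) = 13.93
Node u (S = 92.72): V_u = e^(−0.015)·[0.4825·0.0000 + 0.5175·0.0000] = 0.0000
Node d (S = 60.66): V_d = e^(−0.015)·[0.4825·0.0000 + 0.5175·13.9312] = 7.1018
Node 0 (S = 75): V_0 = e^(−0.015)·[0.4825·0.0000 + 0.5175·7.1018] = 3.6203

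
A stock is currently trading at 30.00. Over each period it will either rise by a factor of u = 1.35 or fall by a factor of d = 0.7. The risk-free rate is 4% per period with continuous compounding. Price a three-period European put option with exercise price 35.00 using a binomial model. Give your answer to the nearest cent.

7.14

Risk-neutral probability p = (e^0.04 − 0.7)/(1.35 − 0.7) = 0.3408/0.6500 = 0.5243
Terminal stock prices: S_uuu = 73.81, S_uud = 38.27, S_udd = 19.84, S_ddd = 10.29
Terminal payoffs (K − S): max(-38.81, 0) = 0, max(-3.273, 0) = 0, max(15.16, 0) = 15.16, max(24.71, 0) = 24.71
Node uu (S = 54.68): V_uu = e^(−0.04)·[0.5243·0.0000 + 0.4757·0.0000] = 0.0000
Node ud (S = 28.35): V_ud = e^(−0.04)·[0.5243·0.0000 + 0.4757·15.1550] = 6.9262
Node dd (S = 14.7): V_dd = e^(−0.04)·[0.5243·15.1550 + 0.4757·24.7100] = 18.9276
Node u (S = 40.5): V_u = e^(−0.04)·[0.5243·0.0000 + 0.4757·6.9262] = 3.1654
Node d (S = 21): V_d = e^(−0.04)·[0.5243·6.9262 + 0.4757·18.9276] = 12.1396
Node 0 (S = 30): V_0 = e^(−0.04)·[0.5243·3.1654 + 0.4757·12.1396] = 7.1427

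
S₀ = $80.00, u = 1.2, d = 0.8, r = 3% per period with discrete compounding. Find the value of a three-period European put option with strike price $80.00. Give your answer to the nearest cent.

$8.03

Risk-neutral probability p = (1 + 0.03 − 0.8)/(1.2 − 0.8) = 0.2300/0.4000 = 0.5750
Terminal stock prices: S_uuu = 138.2, S_uud = 92.16, S_udd = 61.44, S_ddd = 40.96
Terminal payoffs (K − S): max(-58.24, 0) = 0, max(-12.16, 0) = 0, max(18.56, 0) = 18.56, max(39.04, 0) = 39.04
Node uu (S = 115.2): V_uu = 1/1.03·[0.5750·0.0000 + 0.4250·0.0000] = 0.0000
Node ud (S = 76.8): V_ud = 1/1.03·[0.5750·0.0000 + 0.4250·18.5600] = 7.6583
Node dd (S = 51.2): V_dd = 1/1.03·[0.5750·18.5600 + 0.4250·39.0400] = 26.4699
Node u (S = 96): V_u = 1/1.03·[0.5750·0.0000 + 0.4250·7.6583] = 3.1600
Node d (S = 64): V_d = 1/1.03·[0.5750·7.6583 + 0.4250·26.4699] = 15.1973
Node 0 (S = 80): V_0 = 1/1.03·[0.5750·3.1600 + 0.4250·15.1973] = 8.0348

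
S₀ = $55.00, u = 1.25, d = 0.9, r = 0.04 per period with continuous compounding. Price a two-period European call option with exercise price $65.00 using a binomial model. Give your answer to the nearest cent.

$3.13

Risk-neutral probability p = (e^0.04 − 0.9)/(1.25 − 0.9) = 0.1408/0.3500 = 0.4023
Terminal stock prices: S_uu = 85.94, S_ud = 61.88, S_dd = 44.55
Terminal payoffs (S − K): max(20.94, 0) = 20.94, max(-3.125, 0) = 0, max(-20.45, 0) = 0
Node u (S = 68.75): V_u = e^(−0.04)·[0.4023·20.9375 + 0.5977·0.0000] = 8.0932
Node d (S = 49.5): V_d = e^(−0.04)·[0.4023·0.0000 + 0.5977·0.0000] = 0.0000
Node 0 (S = 55): V_0 = e^(−0.04)·[0.4023·8.0932 + 0.5977·0.0000] = 3.1284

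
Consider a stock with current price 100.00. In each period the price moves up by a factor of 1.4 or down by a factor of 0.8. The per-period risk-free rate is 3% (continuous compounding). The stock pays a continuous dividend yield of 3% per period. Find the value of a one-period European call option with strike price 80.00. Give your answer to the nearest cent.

Per-period risk-free factor R = e^0.03 = 1.0305; dividend-adjusted growth = e^(0.03−0.03) = 1.0000.
Risk-neutral probability p = (1.0000 − 0.8)/(1.4 − 0.8) = 0.2000/0.6000 = 0.3333
Terminal stock prices: S_u = 140, S_d = 80
Terminal payoffs (S − K): max(60, 0) = 60, max(0, 0) = 0
Node 0 (S = 100): V_0 = e^(−0.03)·[0.3333·60.0000 + 0.6667·0.0000] = 19.4089

19.41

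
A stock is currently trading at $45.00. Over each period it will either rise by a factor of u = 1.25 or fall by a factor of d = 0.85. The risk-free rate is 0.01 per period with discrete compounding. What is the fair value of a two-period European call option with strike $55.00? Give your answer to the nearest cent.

Risk-neutral probability p = (1 + 0.01 − 0.85)/(1.25 − 0.85) = 0.1600/0.4000 = 0.4000
Terminal stock prices: S_uu = 70.31, S_ud = 47.81, S_dd = 32.51
Terminal payoffs (S − K): max(15.31, 0) = 15.31, max(-7.188, 0) = 0, max(-22.49, 0) = 0
Node u (S = 56.25): V_u = 1/1.01·[0.4000·15.3125 + 0.6000·0.0000] = 6.0644
Node d (S = 38.25): V_d = 1/1.01·[0.4000·0.0000 + 0.6000·0.0000] = 0.0000
Node 0 (S = 45): V_0 = 1/1.01·[0.4000·6.0644 + 0.6000·0.0000] = 2.4017

$2.40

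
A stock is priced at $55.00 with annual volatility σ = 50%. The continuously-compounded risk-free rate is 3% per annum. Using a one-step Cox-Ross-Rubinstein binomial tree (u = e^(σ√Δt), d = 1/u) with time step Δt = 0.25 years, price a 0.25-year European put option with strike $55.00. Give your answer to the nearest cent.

CRR parameters: u = e^(σ√Δt) = e^(0.5·√0.25) = 1.2840, d = 1/u = 0.7788
Per-period rate: rΔt = 0.03·0.25 = 0.0075, so R = e^0.0075 = 1.0075
Risk-neutral probability p = (e^0.0075 − 0.7788)/(1.2840 − 0.7788) = 0.2287/0.5052 = 0.4527
Terminal stock prices: S_u = 70.62, S_d = 42.83
Terminal payoffs (K − S): max(-15.62, 0) = 0, max(12.17, 0) = 12.17
Node 0 (S = 55): V_0 = e^(−0.0075)·[0.4527·0.0000 + 0.5473·12.1660] = 6.6084

$6.61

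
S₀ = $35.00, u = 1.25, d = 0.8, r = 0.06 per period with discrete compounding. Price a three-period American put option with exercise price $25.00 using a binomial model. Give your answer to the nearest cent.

Risk-neutral probability p = (1 + 0.06 − 0.8)/(1.25 − 0.8) = 0.2600/0.4500 = 0.5778
Terminal stock prices: S_uuu = 68.36, S_uud = 43.75, S_udd = 28, S_ddd = 17.92
Terminal payoffs (K − S): max(-43.36, 0) = 0, max(-18.75, 0) = 0, max(-3, 0) = 0, max(7.08, 0) = 7.08
Node uu (S = 54.69): continuation = 1/1.06·[0.5778·0.0000 + 0.4222·0.0000] = 0.0000; exercise value = 0.0000 ≤ continuation, so V_uu = 0.0000
Node ud (S = 35): continuation = 1/1.06·[0.5778·0.0000 + 0.4222·0.0000] = 0.0000; exercise value = 0.0000 ≤ continuation, so V_ud = 0.0000
Node dd (S = 22.4): continuation = 1/1.06·[0.5778·0.0000 + 0.4222·7.0800] = 2.8201; exercise value = 2.6000 ≤ continuation, so V_dd = 2.8201
Node u (S = 43.75): continuation = 1/1.06·[0.5778·0.0000 + 0.4222·0.0000] = 0.0000; exercise value = 0.0000 ≤ continuation, so V_u = 0.0000
Node d (S = 28): continuation = 1/1.06·[0.5778·0.0000 + 0.4222·2.8201] = 1.1233; exercise value = 0.0000 ≤ continuation, so V_d = 1.1233
Node 0 (S = 35): continuation = 1/1.06·[0.5778·0.0000 + 0.4222·1.1233] = 0.4474; exercise value = 0.0000 ≤ continuation, so V_0 = 0.4474

$0.45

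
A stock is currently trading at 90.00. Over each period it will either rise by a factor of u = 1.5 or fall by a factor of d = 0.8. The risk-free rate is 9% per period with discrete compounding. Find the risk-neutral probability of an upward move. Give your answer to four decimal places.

Risk-neutral probability p = (1 + 0.09 − 0.8)/(1.5 − 0.8) = 0.2900/0.7000 = 0.4143

p = 0.4143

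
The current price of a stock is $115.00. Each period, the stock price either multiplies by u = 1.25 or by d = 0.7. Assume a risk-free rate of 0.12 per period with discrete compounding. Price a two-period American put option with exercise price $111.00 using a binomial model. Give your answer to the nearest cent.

$7.93

Risk-neutral probability p = (1 + 0.12 − 0.7)/(1.25 − 0.7) = 0.4200/0.5500 = 0.7636
Terminal stock prices: S_uu = 179.7, S_ud = 100.6, S_dd = 56.35
Terminal payoffs (K − S): max(-68.69, 0) = 0, max(10.38, 0) = 10.38, max(54.65, 0) = 54.65
Node u (S = 143.8): continuation = 1/1.12·[0.7636·0.0000 + 0.2364·10.3750] = 2.1895; exercise value = 0.0000 ≤ continuation, so V_u = 2.1895
Node d (S = 80.5): continuation = 1/1.12·[0.7636·10.3750 + 0.2364·54.6500] = 18.6071; exercise value = 30.5000 > continuation, so V_d = 30.5000 (exercise)
Node 0 (S = 115): continuation = 1/1.12·[0.7636·2.1895 + 0.2364·30.5000] = 7.9295; exercise value = 0.0000 ≤ continuation, so V_0 = 7.9295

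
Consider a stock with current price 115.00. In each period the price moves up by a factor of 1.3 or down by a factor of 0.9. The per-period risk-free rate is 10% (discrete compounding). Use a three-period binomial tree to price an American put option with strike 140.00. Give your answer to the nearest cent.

Risk-neutral probability p = (1 + 0.1 − 0.9)/(1.3 − 0.9) = 0.2000/0.4000 = 0.5000
Terminal stock prices: S_uuu = 252.7, S_uud = 174.9, S_udd = 121.1, S_ddd = 83.84
Terminal payoffs (K − S): max(-112.7, 0) = 0, max(-34.92, 0) = 0, max(18.9, 0) = 18.9, max(56.16, 0) = 56.16
Node uu (S = 194.4): continuation = 1/1.1·[0.5000·0.0000 + 0.5000·0.0000] = 0.0000; exercise value = 0.0000 ≤ continuation, so V_uu = 0.0000
Node ud (S = 134.6): continuation = 1/1.1·[0.5000·0.0000 + 0.5000·18.9050] = 8.5932; exercise value = 5.4500 ≤ continuation, so V_ud = 8.5932
Node dd (S = 93.15): continuation = 1/1.1·[0.5000·18.9050 + 0.5000·56.1650] = 34.1227; exercise value = 46.8500 > continuation, so V_dd = 46.8500 (exercise)
Node u (S = 149.5): continuation = 1/1.1·[0.5000·0.0000 + 0.5000·8.5932] = 3.9060; exercise value = 0.0000 ≤ continuation, so V_u = 3.9060
Node d (S = 103.5): continuation = 1/1.1·[0.5000·8.5932 + 0.5000·46.8500] = 25.2014; exercise value = 36.5000 > continuation, so V_d = 36.5000 (exercise)
Node 0 (S = 115): continuation = 1/1.1·[0.5000·3.9060 + 0.5000·36.5000] = 18.3664; exercise value = 25.0000 > continuation, so V_0 = 25.0000 (exercise)

25.00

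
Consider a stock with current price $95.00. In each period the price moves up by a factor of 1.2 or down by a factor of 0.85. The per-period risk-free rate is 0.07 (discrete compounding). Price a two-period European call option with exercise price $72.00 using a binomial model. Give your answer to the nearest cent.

$32.52

Risk-neutral probability p = (1 + 0.07 − 0.85)/(1.2 − 0.85) = 0.2200/0.3500 = 0.6286
Terminal stock prices: S_uu = 136.8, S_ud = 96.9, S_dd = 68.64
Terminal payoffs (S − K): max(64.8, 0) = 64.8, max(24.9, 0) = 24.9, max(-3.363, 0) = 0
Node u (S = 114): V_u = 1/1.07·[0.6286·64.8000 + 0.3714·24.9000] = 46.7103
Node d (S = 80.75): V_d = 1/1.07·[0.6286·24.9000 + 0.3714·0.0000] = 14.6275
Node 0 (S = 95): V_0 = 1/1.07·[0.6286·46.7103 + 0.3714·14.6275] = 32.5176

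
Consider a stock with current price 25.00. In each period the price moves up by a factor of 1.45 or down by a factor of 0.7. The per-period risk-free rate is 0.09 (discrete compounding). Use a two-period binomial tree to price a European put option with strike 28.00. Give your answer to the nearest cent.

Risk-neutral probability p = (1 + 0.09 − 0.7)/(1.45 − 0.7) = 0.3900/0.7500 = 0.5200
Terminal stock prices: S_uu = 52.56, S_ud = 25.38, S_dd = 12.25
Terminal payoffs (K − S): max(-24.56, 0) = 0, max(2.625, 0) = 2.625, max(15.75, 0) = 15.75
Node u (S = 36.25): V_u = 1/1.09·[0.5200·0.0000 + 0.4800·2.6250] = 1.1560
Node d (S = 17.5): V_d = 1/1.09·[0.5200·2.6250 + 0.4800·15.7500] = 8.1881
Node 0 (S = 25): V_0 = 1/1.09·[0.5200·1.1560 + 0.4800·8.1881] = 4.1572

4.16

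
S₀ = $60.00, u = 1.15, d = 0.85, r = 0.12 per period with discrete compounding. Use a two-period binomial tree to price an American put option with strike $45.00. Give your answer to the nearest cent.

$0.01

Risk-neutral probability p = (1 + 0.12 − 0.85)/(1.15 − 0.85) = 0.2700/0.3000 = 0.9000
Terminal stock prices: S_uu = 79.35, S_ud = 58.65, S_dd = 43.35
Terminal payoffs (K − S): max(-34.35, 0) = 0, max(-13.65, 0) = 0, max(1.65, 0) = 1.65
Node u (S = 69): continuation = 1/1.12·[0.9000·0.0000 + 0.1000·0.0000] = 0.0000; exercise value = 0.0000 ≤ continuation, so V_u = 0.0000
Node d (S = 51): continuation = 1/1.12·[0.9000·0.0000 + 0.1000·1.6500] = 0.1473; exercise value = 0.0000 ≤ continuation, so V_d = 0.1473
Node 0 (S = 60): continuation = 1/1.12·[0.9000·0.0000 + 0.1000·0.1473] = 0.0132; exercise value = 0.0000 ≤ continuation, so V_0 = 0.0132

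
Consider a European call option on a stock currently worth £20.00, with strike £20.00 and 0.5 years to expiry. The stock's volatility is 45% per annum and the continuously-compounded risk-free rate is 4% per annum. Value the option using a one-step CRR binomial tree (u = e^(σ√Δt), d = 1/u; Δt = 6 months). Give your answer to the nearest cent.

CRR parameters: u = e^(σ√Δt) = e^(0.45·√0.5) = 1.3746, d = 1/u = 0.7275
Per-period rate: rΔt = 0.04·0.5 = 0.02, so R = e^0.02 = 1.0202
Risk-neutral probability p = (e^0.02 − 0.7275)/(1.3746 − 0.7275) = 0.2927/0.6472 = 0.4523
Terminal stock prices: S_u = 27.49, S_d = 14.55
Terminal payoffs (S − K): max(7.493, 0) = 7.493, max(-5.451, 0) = 0
Node 0 (S = 20): V_0 = e^(−0.02)·[0.4523·7.4930 + 0.5477·0.0000] = 3.3222

£3.32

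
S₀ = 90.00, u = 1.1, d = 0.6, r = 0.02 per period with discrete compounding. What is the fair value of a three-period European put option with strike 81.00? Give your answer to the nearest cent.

Risk-neutral probability p = (1 + 0.02 − 0.6)/(1.1 − 0.6) = 0.4200/0.5000 = 0.8400
Terminal stock prices: S_uuu = 119.8, S_uud = 65.34, S_udd = 35.64, S_ddd = 19.44
Terminal payoffs (K − S): max(-38.79, 0) = 0, max(15.66, 0) = 15.66, max(45.36, 0) = 45.36, max(61.56, 0) = 61.56
Node uu (S = 108.9): V_uu = 1/1.02·[0.8400·0.0000 + 0.1600·15.6600] = 2.4565
Node ud (S = 59.4): V_ud = 1/1.02·[0.8400·15.6600 + 0.1600·45.3600] = 20.0118
Node dd (S = 32.4): V_dd = 1/1.02·[0.8400·45.3600 + 0.1600·61.5600] = 47.0118
Node u (S = 99): V_u = 1/1.02·[0.8400·2.4565 + 0.1600·20.0118] = 5.1621
Node d (S = 54): V_d = 1/1.02·[0.8400·20.0118 + 0.1600·47.0118] = 23.8547
Node 0 (S = 90): V_0 = 1/1.02·[0.8400·5.1621 + 0.1600·23.8547] = 7.9930

7.99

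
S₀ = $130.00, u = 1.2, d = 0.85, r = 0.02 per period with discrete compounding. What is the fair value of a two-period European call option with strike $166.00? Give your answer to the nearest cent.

$4.81

Risk-neutral probability p = (1 + 0.02 − 0.85)/(1.2 − 0.85) = 0.1700/0.3500 = 0.4857
Terminal stock prices: S_uu = 187.2, S_ud = 132.6, S_dd = 93.92
Terminal payoffs (S − K): max(21.2, 0) = 21.2, max(-33.4, 0) = 0, max(-72.08, 0) = 0
Node u (S = 156): V_u = 1/1.02·[0.4857·21.2000 + 0.5143·0.0000] = 10.0952
Node d (S = 110.5): V_d = 1/1.02·[0.4857·0.0000 + 0.5143·0.0000] = 0.0000
Node 0 (S = 130): V_0 = 1/1.02·[0.4857·10.0952 + 0.5143·0.0000] = 4.8073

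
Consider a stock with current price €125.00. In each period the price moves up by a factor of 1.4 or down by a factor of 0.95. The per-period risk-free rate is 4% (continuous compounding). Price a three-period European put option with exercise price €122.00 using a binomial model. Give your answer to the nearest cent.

Risk-neutral probability p = (e^0.04 − 0.95)/(1.4 − 0.95) = 0.0908/0.4500 = 0.2018
Terminal stock prices: S_uuu = 343, S_uud = 232.7, S_udd = 157.9, S_ddd = 107.2
Terminal payoffs (K − S): max(-221, 0) = 0, max(-110.7, 0) = 0, max(-35.94, 0) = 0, max(14.83, 0) = 14.83
Node uu (S = 245): V_uu = e^(−0.04)·[0.2018·0.0000 + 0.7982·0.0000] = 0.0000
Node ud (S = 166.2): V_ud = e^(−0.04)·[0.2018·0.0000 + 0.7982·0.0000] = 0.0000
Node dd (S = 112.8): V_dd = e^(−0.04)·[0.2018·0.0000 + 0.7982·14.8281] = 11.3717
Node u (S = 175): V_u = e^(−0.04)·[0.2018·0.0000 + 0.7982·0.0000] = 0.0000
Node d (S = 118.8): V_d = e^(−0.04)·[0.2018·0.0000 + 0.7982·11.3717] = 8.7210
Node 0 (S = 125): V_0 = e^(−0.04)·[0.2018·0.0000 + 0.7982·8.7210] = 6.6881

€6.69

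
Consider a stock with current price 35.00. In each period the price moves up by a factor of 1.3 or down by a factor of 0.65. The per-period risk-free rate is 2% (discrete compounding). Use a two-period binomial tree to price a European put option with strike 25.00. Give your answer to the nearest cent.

Risk-neutral probability p = (1 + 0.02 − 0.65)/(1.3 − 0.65) = 0.3700/0.6500 = 0.5692
Terminal stock prices: S_uu = 59.15, S_ud = 29.57, S_dd = 14.79
Terminal payoffs (K − S): max(-34.15, 0) = 0, max(-4.575, 0) = 0, max(10.21, 0) = 10.21
Node u (S = 45.5): V_u = 1/1.02·[0.5692·0.0000 + 0.4308·0.0000] = 0.0000
Node d (S = 22.75): V_d = 1/1.02·[0.5692·0.0000 + 0.4308·10.2125] = 4.3130
Node 0 (S = 35): V_0 = 1/1.02·[0.5692·0.0000 + 0.4308·4.3130] = 1.8215

1.82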